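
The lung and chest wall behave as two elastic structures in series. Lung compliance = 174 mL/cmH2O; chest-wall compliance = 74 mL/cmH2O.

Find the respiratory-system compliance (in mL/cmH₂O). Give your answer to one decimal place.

51.9

Lung and chest wall are elastances in series: 1/Crs = 1/CL + 1/Ccw.
1/Crs = 1/174 + 1/74 = 0.01926.
Crs = 51.921 mL/cmH2O.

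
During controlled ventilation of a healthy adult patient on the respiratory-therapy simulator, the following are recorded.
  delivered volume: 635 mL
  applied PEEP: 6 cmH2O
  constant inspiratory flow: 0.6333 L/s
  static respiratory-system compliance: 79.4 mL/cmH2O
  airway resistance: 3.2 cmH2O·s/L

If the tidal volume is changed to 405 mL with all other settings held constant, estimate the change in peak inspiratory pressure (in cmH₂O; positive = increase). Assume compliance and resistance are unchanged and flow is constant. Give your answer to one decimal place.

-2.9

PIP = Vt/C + R·V̇ + PEEP (constant-flow equation of motion).
Only the elastic term changes: ΔPIP = ΔVt / C = (405 − 635) / 79.4 = -2.897 cmH2O.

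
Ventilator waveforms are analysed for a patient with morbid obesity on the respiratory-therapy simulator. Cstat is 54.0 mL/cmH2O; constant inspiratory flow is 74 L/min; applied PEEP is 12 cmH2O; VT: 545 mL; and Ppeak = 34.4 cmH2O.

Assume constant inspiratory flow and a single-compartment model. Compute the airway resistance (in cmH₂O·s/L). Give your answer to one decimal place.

10.0

Flow: 74 L/min ÷ 60 = 1.2333 L/s.
Equation of motion (constant flow): PIP = Vt/C + R·V̇ + PEEP.
R·V̇ = PIP − Vt/C − PEEP = 34.4 − 545/54.0 − 12 = 34.4 − 10.093 − 12 = 12.307 cmH2O.
R = 12.307 / 1.2333 = 9.979 cmH2O·s/L.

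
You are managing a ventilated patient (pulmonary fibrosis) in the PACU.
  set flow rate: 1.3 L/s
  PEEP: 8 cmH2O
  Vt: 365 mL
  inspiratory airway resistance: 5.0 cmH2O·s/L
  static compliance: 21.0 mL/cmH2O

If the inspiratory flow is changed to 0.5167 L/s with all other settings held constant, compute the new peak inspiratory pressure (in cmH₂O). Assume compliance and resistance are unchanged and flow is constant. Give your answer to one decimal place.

PIP = Vt/C + R·V̇ + PEEP (constant-flow equation of motion).
Only the resistive term changes: ΔPIP = R × ΔV̇ = 5.0 × (0.5167 − 1.3) = 5.0 × -0.7833 = -3.917 cmH2O.
Original PIP = 365/21.0 + 5.0×1.3 + 8 = 31.881 cmH2O; new PIP = 31.881 + (-3.917) = 27.964 cmH2O.

28.0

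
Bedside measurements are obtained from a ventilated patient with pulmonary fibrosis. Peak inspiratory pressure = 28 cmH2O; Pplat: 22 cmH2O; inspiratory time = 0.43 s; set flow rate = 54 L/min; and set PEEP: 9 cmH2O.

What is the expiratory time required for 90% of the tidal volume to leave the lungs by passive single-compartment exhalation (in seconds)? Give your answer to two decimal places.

0.46

Flow: 54 L/min ÷ 60 = 0.9 L/s.
Vt = flow × Ti = 0.9 L/s × 0.43 s × 1000 mL/L = 387.0 mL.
R = (PIP − Pplat)/V̇ = (28 − 22) / 0.9 = 6.0/0.9 = 6.667 cmH2O·s/L.
C = Vt/(Pplat − PEEP) = 387.0 / (22 − 9) = 387.0/13.0 = 29.769 mL/cmH2O.
τ = R × C = 6.667 × 0.02977 L/cmH2O = 0.1985 s.
t = −τ·ln(1 − 0.90) = −0.1985·ln(0.1) = 0.4571 s.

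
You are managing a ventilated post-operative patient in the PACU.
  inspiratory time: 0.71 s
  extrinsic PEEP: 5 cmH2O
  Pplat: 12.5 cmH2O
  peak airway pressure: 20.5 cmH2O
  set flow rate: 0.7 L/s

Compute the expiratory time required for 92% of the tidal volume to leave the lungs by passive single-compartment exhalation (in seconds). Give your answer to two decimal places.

Vt = flow × Ti = 0.7 L/s × 0.71 s × 1000 mL/L = 497.0 mL.
R = (PIP − Pplat)/V̇ = (20.5 − 12.5) / 0.7 = 8.0/0.7 = 11.429 cmH2O·s/L.
C = Vt/(Pplat − PEEP) = 497.0 / (12.5 − 5) = 497.0/7.5 = 66.267 mL/cmH2O.
τ = R × C = 11.429 × 0.06627 L/cmH2O = 0.7574 s.
t = −τ·ln(1 − 0.92) = −0.7574·ln(0.08) = 1.913 s.

1.91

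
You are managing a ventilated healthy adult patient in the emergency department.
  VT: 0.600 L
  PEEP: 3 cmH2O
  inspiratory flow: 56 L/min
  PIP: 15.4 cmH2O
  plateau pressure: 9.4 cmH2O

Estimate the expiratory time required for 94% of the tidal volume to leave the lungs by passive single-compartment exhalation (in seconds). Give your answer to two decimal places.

1.70

Flow: 56 L/min ÷ 60 = 0.9333 L/s.
R = (PIP − Pplat)/V̇ = (15.4 − 9.4) / 0.9333 = 6.0/0.9333 = 6.429 cmH2O·s/L.
C = Vt/(Pplat − PEEP) = 600.0 / (9.4 − 3) = 600.0/6.4 = 93.75 mL/cmH2O.
τ = R × C = 6.429 × 0.09375 L/cmH2O = 0.6027 s.
t = −τ·ln(1 − 0.94) = −0.6027·ln(0.06) = 1.696 s.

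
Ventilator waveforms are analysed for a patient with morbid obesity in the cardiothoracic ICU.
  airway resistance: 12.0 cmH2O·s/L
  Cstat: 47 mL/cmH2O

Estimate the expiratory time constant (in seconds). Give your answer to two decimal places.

0.56

τ = R × C = 12.0 × 47 mL/cmH2O = 12.0 × 0.047 L/cmH2O = 0.564 s.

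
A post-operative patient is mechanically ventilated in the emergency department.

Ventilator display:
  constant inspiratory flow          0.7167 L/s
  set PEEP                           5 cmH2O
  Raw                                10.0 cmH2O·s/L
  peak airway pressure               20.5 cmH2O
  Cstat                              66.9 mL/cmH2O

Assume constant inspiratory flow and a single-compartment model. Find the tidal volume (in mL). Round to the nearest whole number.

557

Equation of motion (constant flow): PIP = Vt/C + R·V̇ + PEEP.
Vt/C = PIP − R·V̇ − PEEP = 20.5 − 7.167 − 5 = 8.333 cmH2O.
Vt = C × 8.333 = 66.9 × 8.333 = 557.48 mL.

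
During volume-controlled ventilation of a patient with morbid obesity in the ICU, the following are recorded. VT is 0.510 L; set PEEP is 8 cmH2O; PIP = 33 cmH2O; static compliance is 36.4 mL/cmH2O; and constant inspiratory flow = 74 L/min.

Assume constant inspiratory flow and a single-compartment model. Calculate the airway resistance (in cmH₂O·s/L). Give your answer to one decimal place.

Flow: 74 L/min ÷ 60 = 1.2333 L/s.
Equation of motion (constant flow): PIP = Vt/C + R·V̇ + PEEP.
R·V̇ = PIP − Vt/C − PEEP = 33 − 510/36.4 − 8 = 33 − 14.011 − 8 = 10.989 cmH2O.
R = 10.989 / 1.2333 = 8.91 cmH2O·s/L.

8.9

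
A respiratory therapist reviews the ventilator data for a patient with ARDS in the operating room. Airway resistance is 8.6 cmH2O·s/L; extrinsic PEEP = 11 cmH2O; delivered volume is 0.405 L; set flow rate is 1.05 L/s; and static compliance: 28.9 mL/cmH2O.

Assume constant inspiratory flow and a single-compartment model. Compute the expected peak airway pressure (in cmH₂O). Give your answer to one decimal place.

34.0

Equation of motion (constant flow): PIP = Vt/C + R·V̇ + PEEP.
PIP = 405/28.9 + 8.6×1.05 + 11 = 14.014 + 9.03 + 11 = 34.044 cmH2O.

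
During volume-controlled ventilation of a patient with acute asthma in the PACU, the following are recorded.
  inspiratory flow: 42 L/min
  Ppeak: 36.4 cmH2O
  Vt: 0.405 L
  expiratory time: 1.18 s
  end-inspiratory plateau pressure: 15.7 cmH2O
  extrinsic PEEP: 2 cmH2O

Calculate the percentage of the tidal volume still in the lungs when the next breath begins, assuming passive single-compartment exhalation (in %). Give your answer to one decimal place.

Flow: 42 L/min ÷ 60 = 0.7 L/s.
R = (PIP − Pplat)/V̇ = (36.4 − 15.7) / 0.7 = 20.7/0.7 = 29.571 cmH2O·s/L.
C = Vt/(Pplat − PEEP) = 405.0 / (15.7 − 2) = 405.0/13.7 = 29.562 mL/cmH2O.
τ = R × C = 29.571 × 0.02956 L/cmH2O = 0.8741 s.
Fraction remaining at end-expiration = e^(−Te/τ) = e^(−1.18/0.8741) = 0.2593 → 25.93%.

25.9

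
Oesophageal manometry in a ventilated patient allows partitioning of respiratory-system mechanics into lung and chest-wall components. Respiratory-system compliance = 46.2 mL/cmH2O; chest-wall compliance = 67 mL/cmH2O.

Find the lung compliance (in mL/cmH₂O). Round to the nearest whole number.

149

1/CL = 1/Crs − 1/Ccw.
1/CL = 1/46.2 − 1/67 = 0.00672.
CL = 148.81 mL/cmH2O.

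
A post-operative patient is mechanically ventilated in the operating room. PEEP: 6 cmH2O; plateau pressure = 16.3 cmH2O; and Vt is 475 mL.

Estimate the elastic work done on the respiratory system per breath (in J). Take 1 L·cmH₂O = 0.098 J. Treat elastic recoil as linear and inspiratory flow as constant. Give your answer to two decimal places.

0.24

Elastic work ≈ ½ × (Pplat − PEEP) × Vt = 0.5 × (16.3 − 6) × 0.475 L = 0.5 × 10.3 × 0.475 = 2.446 L·cmH2O.
× 0.098 J/(L·cmH2O) → 0.2397 J.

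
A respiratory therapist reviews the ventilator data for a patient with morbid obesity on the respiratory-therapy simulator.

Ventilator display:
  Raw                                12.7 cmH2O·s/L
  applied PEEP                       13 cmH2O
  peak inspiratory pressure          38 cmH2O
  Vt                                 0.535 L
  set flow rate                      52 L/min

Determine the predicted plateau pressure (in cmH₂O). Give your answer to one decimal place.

27.0

Flow: 52 L/min ÷ 60 = 0.8667 L/s.
Pplat = PIP − Raw × flow = 38 − 12.7 × 0.8667 = 38 − 11.007 = 26.993 cmH2O.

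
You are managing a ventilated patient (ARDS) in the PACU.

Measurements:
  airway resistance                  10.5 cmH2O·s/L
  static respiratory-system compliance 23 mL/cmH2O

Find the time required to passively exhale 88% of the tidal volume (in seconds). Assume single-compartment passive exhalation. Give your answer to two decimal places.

τ = R × C = 10.5 × 23 mL/cmH2O = 10.5 × 0.023 L/cmH2O = 0.2415 s.
Exhaled fraction f = 1 − e^(−t/τ) → t = −τ·ln(1 − f) = −0.2415·ln(0.12) = 0.512 s.

0.51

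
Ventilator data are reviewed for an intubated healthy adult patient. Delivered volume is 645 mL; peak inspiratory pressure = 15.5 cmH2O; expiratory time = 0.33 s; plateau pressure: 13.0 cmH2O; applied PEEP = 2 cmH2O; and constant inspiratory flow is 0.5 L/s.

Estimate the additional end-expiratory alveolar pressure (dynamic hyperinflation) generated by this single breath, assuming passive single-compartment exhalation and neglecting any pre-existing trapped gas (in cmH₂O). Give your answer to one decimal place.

3.6

R = (PIP − Pplat)/V̇ = (15.5 − 13.0) / 0.5 = 2.5/0.5 = 5.0 cmH2O·s/L.
C = Vt/(Pplat − PEEP) = 645.0 / (13.0 − 2) = 645.0/11.0 = 58.636 mL/cmH2O.
τ = R × C = 5.0 × 0.05864 L/cmH2O = 0.2932 s.
Fraction remaining = e^(−Te/τ) = e^(−0.33/0.2932) = 0.3245; trapped volume = 645.0 × 0.3245 = 209.3 mL.
Additional alveolar pressure from trapping ≈ V_trapped / C = 209.3 / 58.636 = 3.569 cmH2O.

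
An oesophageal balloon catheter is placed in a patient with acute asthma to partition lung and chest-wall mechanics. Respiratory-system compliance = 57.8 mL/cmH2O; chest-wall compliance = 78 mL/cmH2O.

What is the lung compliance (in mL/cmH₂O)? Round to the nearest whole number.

1/CL = 1/Crs − 1/Ccw.
1/CL = 1/57.8 − 1/78 = 0.004481.
CL = 223.16 mL/cmH2O.

223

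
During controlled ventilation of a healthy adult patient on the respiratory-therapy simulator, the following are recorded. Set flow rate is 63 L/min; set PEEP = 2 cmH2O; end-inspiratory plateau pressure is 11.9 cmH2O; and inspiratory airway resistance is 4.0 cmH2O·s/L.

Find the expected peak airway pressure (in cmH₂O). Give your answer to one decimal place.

16.1

Flow: 63 L/min ÷ 60 = 1.05 L/s.
PIP = Pplat + Raw × flow = 11.9 + 4.0 × 1.05 = 11.9 + 4.2 = 16.1 cmH2O.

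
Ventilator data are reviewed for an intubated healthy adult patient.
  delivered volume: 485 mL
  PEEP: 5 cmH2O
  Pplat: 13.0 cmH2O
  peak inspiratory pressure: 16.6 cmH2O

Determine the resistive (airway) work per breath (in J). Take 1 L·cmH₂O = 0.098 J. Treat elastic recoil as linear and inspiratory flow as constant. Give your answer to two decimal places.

0.17

With constant inspiratory flow the resistive pressure is constant at PIP − Pplat = 16.6 − 13.0 = 3.6 cmH2O, so resistive work = 3.6 × 0.485 = 1.746 L·cmH2O.
× 0.098 J/(L·cmH2O) → 0.1711 J.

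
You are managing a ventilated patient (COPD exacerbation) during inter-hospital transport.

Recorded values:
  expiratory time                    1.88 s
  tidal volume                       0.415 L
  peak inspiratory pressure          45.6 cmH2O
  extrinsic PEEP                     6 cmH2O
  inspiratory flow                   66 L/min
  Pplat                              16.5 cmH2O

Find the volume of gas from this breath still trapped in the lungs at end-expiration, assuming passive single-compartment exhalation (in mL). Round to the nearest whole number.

Flow: 66 L/min ÷ 60 = 1.1 L/s.
R = (PIP − Pplat)/V̇ = (45.6 − 16.5) / 1.1 = 29.1/1.1 = 26.455 cmH2O·s/L.
C = Vt/(Pplat − PEEP) = 415.0 / (16.5 − 6) = 415.0/10.5 = 39.524 mL/cmH2O.
τ = R × C = 26.455 × 0.03952 L/cmH2O = 1.046 s.
Fraction remaining = e^(−Te/τ) = e^(−1.88/1.046) = 0.1657.
Trapped volume = 415.0 × 0.1657 = 68.766 mL.

69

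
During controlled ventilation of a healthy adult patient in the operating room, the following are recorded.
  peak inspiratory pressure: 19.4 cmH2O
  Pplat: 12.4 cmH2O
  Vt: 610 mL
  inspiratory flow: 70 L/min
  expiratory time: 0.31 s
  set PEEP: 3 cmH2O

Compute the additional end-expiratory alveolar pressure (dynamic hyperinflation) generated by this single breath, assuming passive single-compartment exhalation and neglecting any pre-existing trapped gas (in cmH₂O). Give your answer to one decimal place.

4.2

Flow: 70 L/min ÷ 60 = 1.1667 L/s.
R = (PIP − Pplat)/V̇ = (19.4 − 12.4) / 1.1667 = 7.0/1.1667 = 6.0 cmH2O·s/L.
C = Vt/(Pplat − PEEP) = 610.0 / (12.4 − 3) = 610.0/9.4 = 64.894 mL/cmH2O.
τ = R × C = 6.0 × 0.06489 L/cmH2O = 0.3893 s.
Fraction remaining = e^(−Te/τ) = e^(−0.31/0.3893) = 0.451; trapped volume = 610.0 × 0.451 = 275.11 mL.
Additional alveolar pressure from trapping ≈ V_trapped / C = 275.11 / 64.894 = 4.239 cmH2O.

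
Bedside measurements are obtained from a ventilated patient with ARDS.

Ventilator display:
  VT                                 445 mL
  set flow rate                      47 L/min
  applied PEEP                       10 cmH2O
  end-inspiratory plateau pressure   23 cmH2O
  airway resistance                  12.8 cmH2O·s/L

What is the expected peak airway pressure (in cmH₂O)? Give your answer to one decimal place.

Flow: 47 L/min ÷ 60 = 0.7833 L/s.
PIP = Pplat + Raw × flow = 23 + 12.8 × 0.7833 = 23 + 10.026 = 33.026 cmH2O.

33.0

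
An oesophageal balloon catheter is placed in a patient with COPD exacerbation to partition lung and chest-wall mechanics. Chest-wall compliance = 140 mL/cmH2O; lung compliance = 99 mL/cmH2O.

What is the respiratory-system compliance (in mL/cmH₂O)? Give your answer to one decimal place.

Lung and chest wall are elastances in series: 1/Crs = 1/CL + 1/Ccw.
1/Crs = 1/99 + 1/140 = 0.01724.
Crs = 58.005 mL/cmH2O.

58.0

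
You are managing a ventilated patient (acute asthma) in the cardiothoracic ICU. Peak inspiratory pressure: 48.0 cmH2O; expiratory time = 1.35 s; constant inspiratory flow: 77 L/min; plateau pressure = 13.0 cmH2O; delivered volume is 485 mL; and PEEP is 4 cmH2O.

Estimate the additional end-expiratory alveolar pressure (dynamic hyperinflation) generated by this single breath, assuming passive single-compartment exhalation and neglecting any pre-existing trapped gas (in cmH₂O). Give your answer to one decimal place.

3.6

Flow: 77 L/min ÷ 60 = 1.2833 L/s.
R = (PIP − Pplat)/V̇ = (48.0 − 13.0) / 1.2833 = 35.0/1.2833 = 27.273 cmH2O·s/L.
C = Vt/(Pplat − PEEP) = 485.0 / (13.0 − 4) = 485.0/9.0 = 53.889 mL/cmH2O.
τ = R × C = 27.273 × 0.05389 L/cmH2O = 1.47 s.
Fraction remaining = e^(−Te/τ) = e^(−1.35/1.47) = 0.3992; trapped volume = 485.0 × 0.3992 = 193.61 mL.
Additional alveolar pressure from trapping ≈ V_trapped / C = 193.61 / 53.889 = 3.593 cmH2O.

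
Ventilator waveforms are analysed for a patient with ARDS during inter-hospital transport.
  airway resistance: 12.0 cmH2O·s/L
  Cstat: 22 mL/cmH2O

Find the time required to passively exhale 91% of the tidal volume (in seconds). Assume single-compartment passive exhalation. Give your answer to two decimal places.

τ = R × C = 12.0 × 22 mL/cmH2O = 12.0 × 0.022 L/cmH2O = 0.264 s.
Exhaled fraction f = 1 − e^(−t/τ) → t = −τ·ln(1 − f) = −0.264·ln(0.09) = 0.6357 s.

0.64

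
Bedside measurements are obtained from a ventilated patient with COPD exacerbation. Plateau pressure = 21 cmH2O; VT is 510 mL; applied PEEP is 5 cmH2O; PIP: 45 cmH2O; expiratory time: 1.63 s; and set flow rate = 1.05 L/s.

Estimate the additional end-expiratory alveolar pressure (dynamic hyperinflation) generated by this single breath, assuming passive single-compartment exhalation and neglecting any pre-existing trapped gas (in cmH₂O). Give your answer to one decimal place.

R = (PIP − Pplat)/V̇ = (45 − 21) / 1.05 = 24.0/1.05 = 22.857 cmH2O·s/L.
C = Vt/(Pplat − PEEP) = 510.0 / (21 − 5) = 510.0/16.0 = 31.875 mL/cmH2O.
τ = R × C = 22.857 × 0.03188 L/cmH2O = 0.7287 s.
Fraction remaining = e^(−Te/τ) = e^(−1.63/0.7287) = 0.1068; trapped volume = 510.0 × 0.1068 = 54.468 mL.
Additional alveolar pressure from trapping ≈ V_trapped / C = 54.468 / 31.875 = 1.709 cmH2O.

1.7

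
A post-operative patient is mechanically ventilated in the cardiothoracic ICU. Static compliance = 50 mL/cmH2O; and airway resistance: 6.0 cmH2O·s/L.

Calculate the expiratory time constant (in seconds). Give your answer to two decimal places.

τ = R × C = 6.0 × 50 mL/cmH2O = 6.0 × 0.050 L/cmH2O = 0.3 s.

0.30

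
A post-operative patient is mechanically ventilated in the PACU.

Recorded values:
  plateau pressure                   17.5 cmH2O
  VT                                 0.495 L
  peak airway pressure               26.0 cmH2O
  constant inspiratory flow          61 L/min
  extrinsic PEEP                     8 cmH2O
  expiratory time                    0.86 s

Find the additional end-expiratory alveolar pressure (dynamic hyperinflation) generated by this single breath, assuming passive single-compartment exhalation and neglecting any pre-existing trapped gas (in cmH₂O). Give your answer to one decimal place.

Flow: 61 L/min ÷ 60 = 1.0167 L/s.
R = (PIP − Pplat)/V̇ = (26.0 − 17.5) / 1.0167 = 8.5/1.0167 = 8.36 cmH2O·s/L.
C = Vt/(Pplat − PEEP) = 495.0 / (17.5 − 8) = 495.0/9.5 = 52.105 mL/cmH2O.
τ = R × C = 8.36 × 0.05211 L/cmH2O = 0.4356 s.
Fraction remaining = e^(−Te/τ) = e^(−0.86/0.4356) = 0.1389; trapped volume = 495.0 × 0.1389 = 68.756 mL.
Additional alveolar pressure from trapping ≈ V_trapped / C = 68.756 / 52.105 = 1.32 cmH2O.

1.3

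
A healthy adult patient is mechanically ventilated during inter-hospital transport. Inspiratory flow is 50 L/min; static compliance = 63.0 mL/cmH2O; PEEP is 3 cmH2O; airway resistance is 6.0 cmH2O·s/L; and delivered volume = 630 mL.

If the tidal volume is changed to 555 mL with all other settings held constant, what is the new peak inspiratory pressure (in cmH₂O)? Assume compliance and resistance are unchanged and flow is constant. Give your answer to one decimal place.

Flow: 50 L/min ÷ 60 = 0.8333 L/s.
PIP = Vt/C + R·V̇ + PEEP (constant-flow equation of motion).
Only the elastic term changes: ΔPIP = ΔVt / C = (555 − 630) / 63.0 = -1.19 cmH2O.
Original PIP = 630/63.0 + 6.0×0.8333 + 3 = 18.0 cmH2O; new PIP = 18.0 + (-1.19) = 16.81 cmH2O.

16.8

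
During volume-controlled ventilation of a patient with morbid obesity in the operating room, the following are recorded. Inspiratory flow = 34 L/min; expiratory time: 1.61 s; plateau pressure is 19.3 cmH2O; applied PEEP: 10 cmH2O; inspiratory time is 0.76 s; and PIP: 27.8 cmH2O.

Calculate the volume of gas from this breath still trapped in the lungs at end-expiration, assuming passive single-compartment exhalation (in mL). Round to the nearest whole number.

42

Flow: 34 L/min ÷ 60 = 0.5667 L/s.
Vt = flow × Ti = 0.5667 L/s × 0.76 s × 1000 mL/L = 430.69 mL.
R = (PIP − Pplat)/V̇ = (27.8 − 19.3) / 0.5667 = 8.5/0.5667 = 14.999 cmH2O·s/L.
C = Vt/(Pplat − PEEP) = 430.69 / (19.3 − 10) = 430.69/9.3 = 46.311 mL/cmH2O.
τ = R × C = 14.999 × 0.04631 L/cmH2O = 0.6946 s.
Fraction remaining = e^(−Te/τ) = e^(−1.61/0.6946) = 0.09848.
Trapped volume = 430.69 × 0.09848 = 42.414 mL.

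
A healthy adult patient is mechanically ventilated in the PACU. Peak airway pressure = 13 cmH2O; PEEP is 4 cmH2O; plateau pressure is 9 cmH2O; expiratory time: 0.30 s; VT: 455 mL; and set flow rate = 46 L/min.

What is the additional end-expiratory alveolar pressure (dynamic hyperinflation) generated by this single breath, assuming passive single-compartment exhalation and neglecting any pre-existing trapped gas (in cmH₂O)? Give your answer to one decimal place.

2.7

Flow: 46 L/min ÷ 60 = 0.7667 L/s.
R = (PIP − Pplat)/V̇ = (13 − 9) / 0.7667 = 4.0/0.7667 = 5.217 cmH2O·s/L.
C = Vt/(Pplat − PEEP) = 455.0 / (9 − 4) = 455.0/5.0 = 91.0 mL/cmH2O.
τ = R × C = 5.217 × 0.091 L/cmH2O = 0.4747 s.
Fraction remaining = e^(−Te/τ) = e^(−0.30/0.4747) = 0.5315; trapped volume = 455.0 × 0.5315 = 241.83 mL.
Additional alveolar pressure from trapping ≈ V_trapped / C = 241.83 / 91.0 = 2.657 cmH2O.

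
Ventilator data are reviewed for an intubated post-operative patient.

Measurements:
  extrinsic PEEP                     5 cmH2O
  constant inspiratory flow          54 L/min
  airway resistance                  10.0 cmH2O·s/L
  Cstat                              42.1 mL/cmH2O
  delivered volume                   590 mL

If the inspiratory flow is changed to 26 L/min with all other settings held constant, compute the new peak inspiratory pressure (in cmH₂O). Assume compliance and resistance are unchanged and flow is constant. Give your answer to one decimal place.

Flow: 54 L/min ÷ 60 = 0.9 L/s.
New flow: 26 L/min ÷ 60 = 0.4333 L/s.
PIP = Vt/C + R·V̇ + PEEP (constant-flow equation of motion).
Only the resistive term changes: ΔPIP = R × ΔV̇ = 10.0 × (0.4333 − 0.9) = 10.0 × -0.4667 = -4.667 cmH2O.
Original PIP = 590/42.1 + 10.0×0.9 + 5 = 28.014 cmH2O; new PIP = 28.014 + (-4.667) = 23.347 cmH2O.

23.3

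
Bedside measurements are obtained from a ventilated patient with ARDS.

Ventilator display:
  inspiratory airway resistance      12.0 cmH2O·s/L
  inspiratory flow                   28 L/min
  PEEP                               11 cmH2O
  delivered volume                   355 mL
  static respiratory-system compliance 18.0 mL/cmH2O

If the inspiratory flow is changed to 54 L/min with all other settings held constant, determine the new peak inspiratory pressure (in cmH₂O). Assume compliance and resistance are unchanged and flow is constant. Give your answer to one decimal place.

41.5

Flow: 28 L/min ÷ 60 = 0.4667 L/s.
New flow: 54 L/min ÷ 60 = 0.9 L/s.
PIP = Vt/C + R·V̇ + PEEP (constant-flow equation of motion).
Only the resistive term changes: ΔPIP = R × ΔV̇ = 12.0 × (0.9 − 0.4667) = 12.0 × 0.4333 = 5.2 cmH2O.
Original PIP = 355/18.0 + 12.0×0.4667 + 11 = 36.323 cmH2O; new PIP = 36.323 + (5.2) = 41.523 cmH2O.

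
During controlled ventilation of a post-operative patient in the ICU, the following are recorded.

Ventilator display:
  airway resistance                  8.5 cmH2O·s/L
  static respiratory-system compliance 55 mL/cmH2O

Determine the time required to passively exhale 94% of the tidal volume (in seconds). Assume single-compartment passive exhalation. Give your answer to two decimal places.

τ = R × C = 8.5 × 55 mL/cmH2O = 8.5 × 0.055 L/cmH2O = 0.4675 s.
Exhaled fraction f = 1 − e^(−t/τ) → t = −τ·ln(1 − f) = −0.4675·ln(0.06) = 1.315 s.

1.32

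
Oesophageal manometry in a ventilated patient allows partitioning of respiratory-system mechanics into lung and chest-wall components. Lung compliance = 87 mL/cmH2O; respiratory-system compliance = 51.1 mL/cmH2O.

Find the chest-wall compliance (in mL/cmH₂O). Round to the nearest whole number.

1/Ccw = 1/Crs − 1/CL.
1/Ccw = 1/51.1 − 1/87 = 0.008075.
Ccw = 123.84 mL/cmH2O.

124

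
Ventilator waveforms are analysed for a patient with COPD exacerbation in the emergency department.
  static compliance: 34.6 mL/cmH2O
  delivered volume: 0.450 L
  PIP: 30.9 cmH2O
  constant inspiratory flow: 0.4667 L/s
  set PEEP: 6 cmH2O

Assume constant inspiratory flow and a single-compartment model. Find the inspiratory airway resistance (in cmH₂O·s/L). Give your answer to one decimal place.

Equation of motion (constant flow): PIP = Vt/C + R·V̇ + PEEP.
R·V̇ = PIP − Vt/C − PEEP = 30.9 − 450/34.6 − 6 = 30.9 − 13.006 − 6 = 11.894 cmH2O.
R = 11.894 / 0.4667 = 25.485 cmH2O·s/L.

25.5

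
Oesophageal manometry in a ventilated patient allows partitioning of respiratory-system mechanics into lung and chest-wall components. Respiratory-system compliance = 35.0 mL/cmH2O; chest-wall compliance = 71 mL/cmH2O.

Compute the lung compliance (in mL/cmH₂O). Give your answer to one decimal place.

69.0

1/CL = 1/Crs − 1/Ccw.
1/CL = 1/35.0 − 1/71 = 0.01449.
CL = 69.013 mL/cmH2O.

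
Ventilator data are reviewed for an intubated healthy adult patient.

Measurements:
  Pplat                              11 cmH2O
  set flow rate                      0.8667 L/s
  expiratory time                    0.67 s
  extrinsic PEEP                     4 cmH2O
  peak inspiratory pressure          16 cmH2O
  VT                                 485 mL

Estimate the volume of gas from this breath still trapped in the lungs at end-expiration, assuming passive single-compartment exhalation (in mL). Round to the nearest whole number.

R = (PIP − Pplat)/V̇ = (16 − 11) / 0.8667 = 5.0/0.8667 = 5.769 cmH2O·s/L.
C = Vt/(Pplat − PEEP) = 485.0 / (11 − 4) = 485.0/7.0 = 69.286 mL/cmH2O.
τ = R × C = 5.769 × 0.06929 L/cmH2O = 0.3997 s.
Fraction remaining = e^(−Te/τ) = e^(−0.67/0.3997) = 0.1871.
Trapped volume = 485.0 × 0.1871 = 90.744 mL.

91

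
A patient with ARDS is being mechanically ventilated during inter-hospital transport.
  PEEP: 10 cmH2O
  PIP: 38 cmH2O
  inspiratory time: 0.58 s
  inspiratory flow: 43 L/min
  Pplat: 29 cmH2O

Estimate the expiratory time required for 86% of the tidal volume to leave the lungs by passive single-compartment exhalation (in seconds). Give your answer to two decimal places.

Flow: 43 L/min ÷ 60 = 0.7167 L/s.
Vt = flow × Ti = 0.7167 L/s × 0.58 s × 1000 mL/L = 415.69 mL.
R = (PIP − Pplat)/V̇ = (38 − 29) / 0.7167 = 9.0/0.7167 = 12.558 cmH2O·s/L.
C = Vt/(Pplat − PEEP) = 415.69 / (29 − 10) = 415.69/19.0 = 21.878 mL/cmH2O.
τ = R × C = 12.558 × 0.02188 L/cmH2O = 0.2748 s.
t = −τ·ln(1 − 0.86) = −0.2748·ln(0.14) = 0.5403 s.

0.54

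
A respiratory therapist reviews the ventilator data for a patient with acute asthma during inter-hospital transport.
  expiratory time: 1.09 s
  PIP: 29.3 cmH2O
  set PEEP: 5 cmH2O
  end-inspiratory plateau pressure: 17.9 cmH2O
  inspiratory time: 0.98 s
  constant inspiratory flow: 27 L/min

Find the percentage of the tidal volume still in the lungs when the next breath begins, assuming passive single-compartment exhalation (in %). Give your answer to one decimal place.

28.4

Flow: 27 L/min ÷ 60 = 0.45 L/s.
Vt = flow × Ti = 0.45 L/s × 0.98 s × 1000 mL/L = 441.0 mL.
R = (PIP − Pplat)/V̇ = (29.3 − 17.9) / 0.45 = 11.4/0.45 = 25.333 cmH2O·s/L.
C = Vt/(Pplat − PEEP) = 441.0 / (17.9 − 5) = 441.0/12.9 = 34.186 mL/cmH2O.
τ = R × C = 25.333 × 0.03419 L/cmH2O = 0.8661 s.
Fraction remaining at end-expiration = e^(−Te/τ) = e^(−1.09/0.8661) = 0.2841 → 28.41%.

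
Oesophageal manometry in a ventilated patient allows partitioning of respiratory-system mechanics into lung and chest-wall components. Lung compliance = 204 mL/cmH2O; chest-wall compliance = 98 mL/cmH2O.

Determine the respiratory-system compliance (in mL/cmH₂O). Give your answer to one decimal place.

Lung and chest wall are elastances in series: 1/Crs = 1/CL + 1/Ccw.
1/Crs = 1/204 + 1/98 = 0.01511.
Crs = 66.181 mL/cmH2O.

66.2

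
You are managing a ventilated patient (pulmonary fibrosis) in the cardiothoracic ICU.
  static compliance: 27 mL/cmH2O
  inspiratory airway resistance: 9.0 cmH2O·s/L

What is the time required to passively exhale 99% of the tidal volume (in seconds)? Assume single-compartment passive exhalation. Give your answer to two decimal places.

1.12

τ = R × C = 9.0 × 27 mL/cmH2O = 9.0 × 0.027 L/cmH2O = 0.243 s.
Exhaled fraction f = 1 − e^(−t/τ) → t = −τ·ln(1 − f) = −0.243·ln(0.01) = 1.119 s.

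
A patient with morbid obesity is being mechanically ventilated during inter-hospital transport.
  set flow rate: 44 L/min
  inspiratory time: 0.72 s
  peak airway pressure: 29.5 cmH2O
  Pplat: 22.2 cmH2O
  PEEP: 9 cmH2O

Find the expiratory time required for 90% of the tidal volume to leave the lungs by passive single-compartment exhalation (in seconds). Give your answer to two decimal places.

0.92

Flow: 44 L/min ÷ 60 = 0.7333 L/s.
Vt = flow × Ti = 0.7333 L/s × 0.72 s × 1000 mL/L = 527.98 mL.
R = (PIP − Pplat)/V̇ = (29.5 − 22.2) / 0.7333 = 7.3/0.7333 = 9.955 cmH2O·s/L.
C = Vt/(Pplat − PEEP) = 527.98 / (22.2 − 9) = 527.98/13.2 = 39.998 mL/cmH2O.
τ = R × C = 9.955 × 0.04 L/cmH2O = 0.3982 s.
t = −τ·ln(1 − 0.90) = −0.3982·ln(0.1) = 0.9169 s.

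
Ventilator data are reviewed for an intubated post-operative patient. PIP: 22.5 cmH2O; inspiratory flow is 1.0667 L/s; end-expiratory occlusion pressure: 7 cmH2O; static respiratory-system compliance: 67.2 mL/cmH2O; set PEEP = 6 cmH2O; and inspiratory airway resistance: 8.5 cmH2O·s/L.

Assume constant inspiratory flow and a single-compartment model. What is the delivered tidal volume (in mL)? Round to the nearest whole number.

Total PEEP = 7 cmH2O (set 6 + intrinsic 1); this is the baseline alveolar pressure.
Equation of motion (constant flow): PIP = Vt/C + R·V̇ + PEEP.
Vt/C = PIP − R·V̇ − PEEP = 22.5 − 9.067 − 7 = 6.433 cmH2O.
Vt = C × 6.433 = 67.2 × 6.433 = 432.3 mL.

432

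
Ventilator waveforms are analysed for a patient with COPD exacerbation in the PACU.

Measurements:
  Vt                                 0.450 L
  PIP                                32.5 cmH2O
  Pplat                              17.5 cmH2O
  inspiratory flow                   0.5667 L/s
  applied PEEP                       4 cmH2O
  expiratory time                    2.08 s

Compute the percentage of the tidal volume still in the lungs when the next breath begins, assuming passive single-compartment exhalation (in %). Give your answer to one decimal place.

9.5

R = (PIP − Pplat)/V̇ = (32.5 − 17.5) / 0.5667 = 15.0/0.5667 = 26.469 cmH2O·s/L.
C = Vt/(Pplat − PEEP) = 450.0 / (17.5 − 4) = 450.0/13.5 = 33.333 mL/cmH2O.
τ = R × C = 26.469 × 0.03333 L/cmH2O = 0.8822 s.
Fraction remaining at end-expiration = e^(−Te/τ) = e^(−2.08/0.8822) = 0.09463 → 9.463%.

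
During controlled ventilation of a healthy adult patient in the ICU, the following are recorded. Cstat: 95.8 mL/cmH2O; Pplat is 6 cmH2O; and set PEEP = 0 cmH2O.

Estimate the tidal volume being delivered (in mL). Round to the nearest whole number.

Vt = Cstat × (Pplat − PEEP) = 95.8 × (6 − 0) = 95.8 × 6.0 = 574.8 mL.

575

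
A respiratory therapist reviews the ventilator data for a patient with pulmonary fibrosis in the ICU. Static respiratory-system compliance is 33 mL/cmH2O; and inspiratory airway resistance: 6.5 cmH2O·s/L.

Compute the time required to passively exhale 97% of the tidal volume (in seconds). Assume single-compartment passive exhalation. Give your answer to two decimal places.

0.75

τ = R × C = 6.5 × 33 mL/cmH2O = 6.5 × 0.033 L/cmH2O = 0.2145 s.
Exhaled fraction f = 1 − e^(−t/τ) → t = −τ·ln(1 − f) = −0.2145·ln(0.03) = 0.7522 s.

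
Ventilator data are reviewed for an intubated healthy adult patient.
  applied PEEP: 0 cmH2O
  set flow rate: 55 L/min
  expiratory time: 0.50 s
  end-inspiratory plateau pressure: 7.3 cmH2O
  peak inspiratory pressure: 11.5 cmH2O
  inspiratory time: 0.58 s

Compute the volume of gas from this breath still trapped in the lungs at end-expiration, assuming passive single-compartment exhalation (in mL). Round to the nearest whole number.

119

Flow: 55 L/min ÷ 60 = 0.9167 L/s.
Vt = flow × Ti = 0.9167 L/s × 0.58 s × 1000 mL/L = 531.69 mL.
R = (PIP − Pplat)/V̇ = (11.5 − 7.3) / 0.9167 = 4.2/0.9167 = 4.582 cmH2O·s/L.
C = Vt/(Pplat − PEEP) = 531.69 / (7.3 − 0) = 531.69/7.3 = 72.834 mL/cmH2O.
τ = R × C = 4.582 × 0.07283 L/cmH2O = 0.3337 s.
Fraction remaining = e^(−Te/τ) = e^(−0.50/0.3337) = 0.2235.
Trapped volume = 531.69 × 0.2235 = 118.83 mL.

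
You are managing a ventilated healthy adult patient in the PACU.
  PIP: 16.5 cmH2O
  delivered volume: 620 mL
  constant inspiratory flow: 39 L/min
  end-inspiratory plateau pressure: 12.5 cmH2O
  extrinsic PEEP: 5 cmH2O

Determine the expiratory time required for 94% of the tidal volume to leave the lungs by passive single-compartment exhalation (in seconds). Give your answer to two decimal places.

1.43

Flow: 39 L/min ÷ 60 = 0.65 L/s.
R = (PIP − Pplat)/V̇ = (16.5 − 12.5) / 0.65 = 4.0/0.65 = 6.154 cmH2O·s/L.
C = Vt/(Pplat − PEEP) = 620.0 / (12.5 − 5) = 620.0/7.5 = 82.667 mL/cmH2O.
τ = R × C = 6.154 × 0.08267 L/cmH2O = 0.5088 s.
t = −τ·ln(1 − 0.94) = −0.5088·ln(0.06) = 1.431 s.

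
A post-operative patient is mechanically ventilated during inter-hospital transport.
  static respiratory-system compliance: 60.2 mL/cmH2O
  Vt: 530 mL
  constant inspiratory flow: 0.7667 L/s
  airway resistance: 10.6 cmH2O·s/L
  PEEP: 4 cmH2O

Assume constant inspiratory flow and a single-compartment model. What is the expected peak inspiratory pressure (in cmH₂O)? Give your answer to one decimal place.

20.9

Equation of motion (constant flow): PIP = Vt/C + R·V̇ + PEEP.
PIP = 530/60.2 + 10.6×0.7667 + 4 = 8.804 + 8.127 + 4 = 20.931 cmH2O.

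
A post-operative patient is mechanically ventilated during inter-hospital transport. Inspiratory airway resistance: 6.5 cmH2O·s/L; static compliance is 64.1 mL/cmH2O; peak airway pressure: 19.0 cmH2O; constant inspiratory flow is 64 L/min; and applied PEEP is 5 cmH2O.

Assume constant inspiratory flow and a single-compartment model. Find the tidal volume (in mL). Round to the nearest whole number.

453

Flow: 64 L/min ÷ 60 = 1.0667 L/s.
Equation of motion (constant flow): PIP = Vt/C + R·V̇ + PEEP.
Vt/C = PIP − R·V̇ − PEEP = 19.0 − 6.934 − 5 = 7.066 cmH2O.
Vt = C × 7.066 = 64.1 × 7.066 = 452.93 mL.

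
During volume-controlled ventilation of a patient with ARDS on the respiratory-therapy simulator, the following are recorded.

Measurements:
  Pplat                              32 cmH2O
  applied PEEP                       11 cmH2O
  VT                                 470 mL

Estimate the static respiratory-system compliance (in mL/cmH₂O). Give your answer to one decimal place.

Cstat = Vt / (Pplat − PEEP) = 470 / (32 − 11) = 470 / 21.0 = 22.381 mL/cmH2O.

22.4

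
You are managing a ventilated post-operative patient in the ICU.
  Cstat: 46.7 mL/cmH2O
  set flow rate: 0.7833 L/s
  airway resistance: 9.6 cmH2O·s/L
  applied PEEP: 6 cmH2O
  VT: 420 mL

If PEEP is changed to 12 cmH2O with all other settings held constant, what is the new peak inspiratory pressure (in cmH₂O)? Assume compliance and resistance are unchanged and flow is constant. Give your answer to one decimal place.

28.5

PIP = Vt/C + R·V̇ + PEEP (constant-flow equation of motion).
Only the baseline term changes: ΔPIP = ΔPEEP = 12 − 6 = 6.0 cmH2O.
Original PIP = 420/46.7 + 9.6×0.7833 + 6 = 22.513 cmH2O; new PIP = 22.513 + (6.0) = 28.513 cmH2O.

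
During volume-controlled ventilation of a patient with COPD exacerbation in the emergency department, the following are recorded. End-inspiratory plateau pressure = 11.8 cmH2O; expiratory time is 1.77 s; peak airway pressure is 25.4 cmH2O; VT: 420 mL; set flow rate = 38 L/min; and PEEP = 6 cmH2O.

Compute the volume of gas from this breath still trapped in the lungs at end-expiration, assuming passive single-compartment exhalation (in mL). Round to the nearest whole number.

135

Flow: 38 L/min ÷ 60 = 0.6333 L/s.
R = (PIP − Pplat)/V̇ = (25.4 − 11.8) / 0.6333 = 13.6/0.6333 = 21.475 cmH2O·s/L.
C = Vt/(Pplat − PEEP) = 420.0 / (11.8 − 6) = 420.0/5.8 = 72.414 mL/cmH2O.
τ = R × C = 21.475 × 0.07241 L/cmH2O = 1.555 s.
Fraction remaining = e^(−Te/τ) = e^(−1.77/1.555) = 0.3204.
Trapped volume = 420.0 × 0.3204 = 134.57 mL.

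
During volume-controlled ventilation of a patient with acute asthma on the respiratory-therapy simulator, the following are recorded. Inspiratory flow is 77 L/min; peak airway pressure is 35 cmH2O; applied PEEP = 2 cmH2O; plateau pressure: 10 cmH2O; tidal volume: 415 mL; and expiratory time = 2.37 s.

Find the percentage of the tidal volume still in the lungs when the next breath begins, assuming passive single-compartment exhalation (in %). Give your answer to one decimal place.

9.6

Flow: 77 L/min ÷ 60 = 1.2833 L/s.
R = (PIP − Pplat)/V̇ = (35 − 10) / 1.2833 = 25.0/1.2833 = 19.481 cmH2O·s/L.
C = Vt/(Pplat − PEEP) = 415.0 / (10 − 2) = 415.0/8.0 = 51.875 mL/cmH2O.
τ = R × C = 19.481 × 0.05188 L/cmH2O = 1.011 s.
Fraction remaining at end-expiration = e^(−Te/τ) = e^(−2.37/1.011) = 0.09592 → 9.592%.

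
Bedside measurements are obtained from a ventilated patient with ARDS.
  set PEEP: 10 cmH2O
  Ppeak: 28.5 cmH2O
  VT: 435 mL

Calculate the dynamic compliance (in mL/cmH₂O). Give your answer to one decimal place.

23.5

Dynamic compliance = Vt / (PIP − PEEP) = 435 / (28.5 − 10) = 435 / 18.5 = 23.514 mL/cmH2O.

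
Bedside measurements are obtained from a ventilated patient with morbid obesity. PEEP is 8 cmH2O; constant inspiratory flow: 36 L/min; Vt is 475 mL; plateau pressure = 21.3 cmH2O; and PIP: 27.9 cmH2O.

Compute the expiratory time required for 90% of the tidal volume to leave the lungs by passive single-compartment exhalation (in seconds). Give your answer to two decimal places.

0.90

Flow: 36 L/min ÷ 60 = 0.6 L/s.
R = (PIP − Pplat)/V̇ = (27.9 − 21.3) / 0.6 = 6.6/0.6 = 11.0 cmH2O·s/L.
C = Vt/(Pplat − PEEP) = 475.0 / (21.3 − 8) = 475.0/13.3 = 35.714 mL/cmH2O.
τ = R × C = 11.0 × 0.03571 L/cmH2O = 0.3928 s.
t = −τ·ln(1 − 0.90) = −0.3928·ln(0.1) = 0.9045 s.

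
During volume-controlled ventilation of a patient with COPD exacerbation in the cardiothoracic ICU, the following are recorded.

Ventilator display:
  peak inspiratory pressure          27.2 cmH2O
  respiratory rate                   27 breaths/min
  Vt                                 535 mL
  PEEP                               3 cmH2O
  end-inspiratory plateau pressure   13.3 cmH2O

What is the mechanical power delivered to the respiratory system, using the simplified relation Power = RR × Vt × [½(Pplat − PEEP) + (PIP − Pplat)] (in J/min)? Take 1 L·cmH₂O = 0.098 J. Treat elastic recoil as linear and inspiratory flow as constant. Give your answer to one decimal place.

Per-breath work = Vt × [½(Pplat−PEEP) + (PIP−Pplat)] = 0.535 × [0.5×10.3 + 13.9] = 0.535 × 19.05 = 10.192 L·cmH2O.
Power = 27 × 10.192 = 275.18 L·cmH2O/min.
× 0.098 J/(L·cmH2O) → 26.968 J/min.

27.0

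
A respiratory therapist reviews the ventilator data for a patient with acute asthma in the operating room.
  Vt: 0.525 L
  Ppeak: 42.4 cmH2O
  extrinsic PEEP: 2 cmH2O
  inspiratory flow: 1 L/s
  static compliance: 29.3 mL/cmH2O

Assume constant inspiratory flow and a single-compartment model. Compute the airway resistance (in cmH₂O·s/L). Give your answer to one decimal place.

22.5

Equation of motion (constant flow): PIP = Vt/C + R·V̇ + PEEP.
R·V̇ = PIP − Vt/C − PEEP = 42.4 − 525/29.3 − 2 = 42.4 − 17.918 − 2 = 22.482 cmH2O.
R = 22.482 / 1 = 22.482 cmH2O·s/L.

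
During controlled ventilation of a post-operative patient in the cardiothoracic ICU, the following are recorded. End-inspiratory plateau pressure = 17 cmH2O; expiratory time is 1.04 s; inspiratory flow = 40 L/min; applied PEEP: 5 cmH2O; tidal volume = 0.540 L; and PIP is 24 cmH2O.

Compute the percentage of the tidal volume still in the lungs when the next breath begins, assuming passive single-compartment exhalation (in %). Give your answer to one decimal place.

11.1

Flow: 40 L/min ÷ 60 = 0.6667 L/s.
R = (PIP − Pplat)/V̇ = (24 − 17) / 0.6667 = 7.0/0.6667 = 10.499 cmH2O·s/L.
C = Vt/(Pplat − PEEP) = 540.0 / (17 − 5) = 540.0/12.0 = 45.0 mL/cmH2O.
τ = R × C = 10.499 × 0.045 L/cmH2O = 0.4725 s.
Fraction remaining at end-expiration = e^(−Te/τ) = e^(−1.04/0.4725) = 0.1107 → 11.07%.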